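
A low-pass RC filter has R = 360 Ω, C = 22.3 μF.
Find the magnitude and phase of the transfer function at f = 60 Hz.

Step 1 — Angular frequency: ω = 2π·60 = 377 rad/s.
Step 2 — Transfer function: H(jω) = 1/(1 + jωRC).
Step 3 — Denominator: 1 + jωRC = 1 + j·377·360·2.23e-05 = 1 + j3.026.
Step 4 — H = 0.09843 - j0.2979.
Step 5 — Magnitude: |H| = 0.3137 (-10.1 dB); phase: φ = -71.7°.

|H| = 0.3137 (-10.1 dB), φ = -71.7°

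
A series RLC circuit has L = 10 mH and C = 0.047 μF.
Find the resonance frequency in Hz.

Step 1 — Resonance condition Im(Z)=0 gives ω₀ = 1/√(LC).
Step 2 — ω₀ = 1/√(0.01·4.7e-08) = 4.613e+04 rad/s.
Step 3 — f₀ = ω₀/(2π) = 7341 Hz.

f₀ = 7341 Hz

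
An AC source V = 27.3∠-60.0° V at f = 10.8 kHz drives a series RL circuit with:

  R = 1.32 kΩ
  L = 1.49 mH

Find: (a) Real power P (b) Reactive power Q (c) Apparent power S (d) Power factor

Step 1 — Angular frequency: ω = 2π·f = 2π·1.08e+04 = 6.786e+04 rad/s.
Step 2 — Component impedances:
  R: Z = R = 1320 Ω
  L: Z = jωL = j·6.786e+04·0.00149 = 0 + j101.1 Ω
Step 3 — Series combination: Z_total = R + L = 1320 + j101.1 Ω = 1324∠4.4° Ω.
Step 4 — Source phasor: V = 27.3∠-60.0° V = 13.65 - j23.64 V.
Step 5 — Current: I = V / Z = 0.008917 - j0.01859 A = 0.02062∠-64.4° A.
Step 6 — Complex power: S = V·I* = 0.5613 + j0.043 VA.
Step 7 — Real power: P = Re(S) = 0.5613 W.
Step 8 — Reactive power: Q = Im(S) = 0.043 VAR.
Step 9 — Apparent power: |S| = 0.563 VA.
Step 10 — Power factor: PF = P/|S| = 0.9971 (lagging).

(a) P = 0.5613 W  (b) Q = 0.043 VAR  (c) S = 0.563 VA  (d) PF = 0.9971 (lagging)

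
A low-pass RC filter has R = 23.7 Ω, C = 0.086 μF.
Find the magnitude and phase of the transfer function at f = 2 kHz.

Step 1 — Angular frequency: ω = 2π·2000 = 1.257e+04 rad/s.
Step 2 — Transfer function: H(jω) = 1/(1 + jωRC).
Step 3 — Denominator: 1 + jωRC = 1 + j·1.257e+04·23.7·8.6e-08 = 1 + j0.02561.
Step 4 — H = 0.9993 - j0.0256.
Step 5 — Magnitude: |H| = 0.9997 (-0.0 dB); phase: φ = -1.5°.

|H| = 0.9997 (-0.0 dB), φ = -1.5°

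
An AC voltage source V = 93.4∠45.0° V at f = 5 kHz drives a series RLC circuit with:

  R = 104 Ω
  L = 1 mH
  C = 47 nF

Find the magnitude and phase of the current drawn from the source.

Step 1 — Angular frequency: ω = 2π·f = 2π·5000 = 3.142e+04 rad/s.
Step 2 — Component impedances:
  R: Z = R = 104 Ω
  L: Z = jωL = j·3.142e+04·0.001 = 0 + j31.42 Ω
  C: Z = 1/(jωC) = -j/(ω·C) = 0 - j677.3 Ω
Step 3 — Series combination: Z_total = R + L + C = 104 - j645.8 Ω = 654.2∠-80.9° Ω.
Step 4 — Source phasor: V = 93.4∠45.0° V = 66.04 + j66.04 V.
Step 5 — Ohm's law: I = V / Z_total = (66.04 + j66.04) / (104 - j645.8) = -0.08362 + j0.1157 A.
Step 6 — Convert to polar: |I| = 0.1428 A, ∠I = 125.9°.

I = 0.1428∠125.9° A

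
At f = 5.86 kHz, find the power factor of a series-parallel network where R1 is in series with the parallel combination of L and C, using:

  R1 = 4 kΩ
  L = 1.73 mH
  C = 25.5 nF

Step 1 — Angular frequency: ω = 2π·f = 2π·5860 = 3.682e+04 rad/s.
Step 2 — Component impedances:
  R1: Z = R = 4000 Ω
  L: Z = jωL = j·3.682e+04·0.00173 = 0 + j63.7 Ω
  C: Z = 1/(jωC) = -j/(ω·C) = 0 - j1065 Ω
Step 3 — Parallel branch: L || C = 1/(1/L + 1/C) = 0 + j67.75 Ω.
Step 4 — Series with R1: Z_total = R1 + (L || C) = 4000 + j67.75 Ω = 4001∠1.0° Ω.
Step 5 — Power factor: PF = cos(φ) = Re(Z)/|Z| = 4000/4000.6 = 0.9999.
Step 6 — Type: Im(Z) = 67.75 ⇒ lagging (phase φ = 1.0°).

PF = 0.9999 (lagging, φ = 1.0°)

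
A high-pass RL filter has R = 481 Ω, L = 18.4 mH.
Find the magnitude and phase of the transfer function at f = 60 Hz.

Step 1 — Angular frequency: ω = 2π·60 = 377 rad/s.
Step 2 — Transfer function: H(jω) = jωL/(R + jωL).
Step 3 — Numerator jωL = j·6.937; denominator R + jωL = 481 + j6.937.
Step 4 — H = 0.0002079 + j0.01442.
Step 5 — Magnitude: |H| = 0.01442 (-36.8 dB); phase: φ = 89.2°.

|H| = 0.01442 (-36.8 dB), φ = 89.2°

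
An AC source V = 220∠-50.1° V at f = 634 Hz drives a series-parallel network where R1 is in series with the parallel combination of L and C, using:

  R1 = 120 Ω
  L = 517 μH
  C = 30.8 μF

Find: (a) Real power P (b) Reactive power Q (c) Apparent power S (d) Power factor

Step 1 — Angular frequency: ω = 2π·f = 2π·634 = 3984 rad/s.
Step 2 — Component impedances:
  R1: Z = R = 120 Ω
  L: Z = jωL = j·3984·0.000517 = 0 + j2.059 Ω
  C: Z = 1/(jωC) = -j/(ω·C) = 0 - j8.15 Ω
Step 3 — Parallel branch: L || C = 1/(1/L + 1/C) = 0 + j2.756 Ω.
Step 4 — Series with R1: Z_total = R1 + (L || C) = 120 + j2.756 Ω = 120∠1.3° Ω.
Step 5 — Source phasor: V = 220∠-50.1° V = 141.1 - j168.8 V.
Step 6 — Current: I = V / Z = 1.143 - j1.433 A = 1.833∠-51.4° A.
Step 7 — Complex power: S = V·I* = 403.1 + j9.258 VA.
Step 8 — Real power: P = Re(S) = 403.1 W.
Step 9 — Reactive power: Q = Im(S) = 9.258 VAR.
Step 10 — Apparent power: |S| = 403.2 VA.
Step 11 — Power factor: PF = P/|S| = 0.9997 (lagging).

(a) P = 403.1 W  (b) Q = 9.258 VAR  (c) S = 403.2 VA  (d) PF = 0.9997 (lagging)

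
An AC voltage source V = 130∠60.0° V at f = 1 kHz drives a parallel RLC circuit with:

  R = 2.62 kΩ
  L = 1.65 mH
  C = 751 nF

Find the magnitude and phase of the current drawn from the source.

Step 1 — Angular frequency: ω = 2π·f = 2π·1000 = 6283 rad/s.
Step 2 — Component impedances:
  R: Z = R = 2620 Ω
  L: Z = jωL = j·6283·0.00165 = 0 + j10.37 Ω
  C: Z = 1/(jωC) = -j/(ω·C) = 0 - j211.9 Ω
Step 3 — Parallel combination: 1/Z_total = 1/R + 1/L + 1/C; Z_total = 0.04535 + j10.9 Ω = 10.9∠89.8° Ω.
Step 4 — Source phasor: V = 130∠60.0° V = 65 + j112.6 V.
Step 5 — Ohm's law: I = V / Z_total = (65 + j112.6) / (0.04535 + j10.9) = 10.35 - j5.92 A.
Step 6 — Convert to polar: |I| = 11.93 A, ∠I = -29.8°.

I = 11.93∠-29.8° A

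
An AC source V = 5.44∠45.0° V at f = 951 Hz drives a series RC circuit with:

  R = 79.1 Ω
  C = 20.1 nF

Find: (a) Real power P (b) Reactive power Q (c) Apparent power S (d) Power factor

Step 1 — Angular frequency: ω = 2π·f = 2π·951 = 5975 rad/s.
Step 2 — Component impedances:
  R: Z = R = 79.1 Ω
  C: Z = 1/(jωC) = -j/(ω·C) = 0 - j8326 Ω
Step 3 — Series combination: Z_total = R + C = 79.1 - j8326 Ω = 8327∠-89.5° Ω.
Step 4 — Source phasor: V = 5.44∠45.0° V = 3.847 + j3.847 V.
Step 5 — Current: I = V / Z = -0.0004576 + j0.0004663 A = 0.0006533∠134.5° A.
Step 6 — Complex power: S = V·I* = 3.376e-05 - j0.003554 VA.
Step 7 — Real power: P = Re(S) = 3.376e-05 W.
Step 8 — Reactive power: Q = Im(S) = -0.003554 VAR.
Step 9 — Apparent power: |S| = 0.003554 VA.
Step 10 — Power factor: PF = P/|S| = 0.0095 (leading).

(a) P = 3.376e-05 W  (b) Q = -0.003554 VAR  (c) S = 0.003554 VA  (d) PF = 0.0095 (leading)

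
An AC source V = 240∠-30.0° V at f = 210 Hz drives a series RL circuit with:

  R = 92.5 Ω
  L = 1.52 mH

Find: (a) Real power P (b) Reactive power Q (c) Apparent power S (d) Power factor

Step 1 — Angular frequency: ω = 2π·f = 2π·210 = 1319 rad/s.
Step 2 — Component impedances:
  R: Z = R = 92.5 Ω
  L: Z = jωL = j·1319·0.00152 = 0 + j2.006 Ω
Step 3 — Series combination: Z_total = R + L = 92.5 + j2.006 Ω = 92.52∠1.2° Ω.
Step 4 — Source phasor: V = 240∠-30.0° V = 207.8 - j120 V.
Step 5 — Current: I = V / Z = 2.218 - j1.345 A = 2.594∠-31.2° A.
Step 6 — Complex power: S = V·I* = 622.4 + j13.5 VA.
Step 7 — Real power: P = Re(S) = 622.4 W.
Step 8 — Reactive power: Q = Im(S) = 13.5 VAR.
Step 9 — Apparent power: |S| = 622.6 VA.
Step 10 — Power factor: PF = P/|S| = 0.9998 (lagging).

(a) P = 622.4 W  (b) Q = 13.5 VAR  (c) S = 622.6 VA  (d) PF = 0.9998 (lagging)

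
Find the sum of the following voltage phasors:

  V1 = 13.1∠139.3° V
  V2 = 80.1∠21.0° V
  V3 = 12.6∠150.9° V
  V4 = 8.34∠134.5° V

Step 1 — Convert each phasor to rectangular form:
  V1 = 13.1·(cos(139.3°) + j·sin(139.3°)) = -9.932 + j8.542 V
  V2 = 80.1·(cos(21.0°) + j·sin(21.0°)) = 74.78 + j28.71 V
  V3 = 12.6·(cos(150.9°) + j·sin(150.9°)) = -11.01 + j6.128 V
  V4 = 8.34·(cos(134.5°) + j·sin(134.5°)) = -5.846 + j5.949 V
Step 2 — Sum components: V_total = 47.99 + j49.32 V.
Step 3 — Convert to polar: |V_total| = 68.82 V, ∠V_total = 45.8°.

V_total = 68.82∠45.8° V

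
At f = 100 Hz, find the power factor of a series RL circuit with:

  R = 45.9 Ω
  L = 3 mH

Step 1 — Angular frequency: ω = 2π·f = 2π·100 = 628.3 rad/s.
Step 2 — Component impedances:
  R: Z = R = 45.9 Ω
  L: Z = jωL = j·628.3·0.003 = 0 + j1.885 Ω
Step 3 — Series combination: Z_total = R + L = 45.9 + j1.885 Ω = 45.94∠2.4° Ω.
Step 4 — Power factor: PF = cos(φ) = Re(Z)/|Z| = 45.9/45.939 = 0.9992.
Step 5 — Type: Im(Z) = 1.885 ⇒ lagging (phase φ = 2.4°).

PF = 0.9992 (lagging, φ = 2.4°)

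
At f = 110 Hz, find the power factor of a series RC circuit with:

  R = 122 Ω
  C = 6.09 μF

Step 1 — Angular frequency: ω = 2π·f = 2π·110 = 691.2 rad/s.
Step 2 — Component impedances:
  R: Z = R = 122 Ω
  C: Z = 1/(jωC) = -j/(ω·C) = 0 - j237.6 Ω
Step 3 — Series combination: Z_total = R + C = 122 - j237.6 Ω = 267.1∠-62.8° Ω.
Step 4 — Power factor: PF = cos(φ) = Re(Z)/|Z| = 122/267.1 = 0.4568.
Step 5 — Type: Im(Z) = -237.6 ⇒ leading (phase φ = -62.8°).

PF = 0.4568 (leading, φ = -62.8°)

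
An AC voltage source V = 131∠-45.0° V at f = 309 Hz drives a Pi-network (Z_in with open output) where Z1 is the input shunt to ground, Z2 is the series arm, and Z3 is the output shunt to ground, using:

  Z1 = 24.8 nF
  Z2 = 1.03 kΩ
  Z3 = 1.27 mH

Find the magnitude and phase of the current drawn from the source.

Step 1 — Angular frequency: ω = 2π·f = 2π·309 = 1942 rad/s.
Step 2 — Component impedances:
  Z1: Z = 1/(jωC) = -j/(ω·C) = 0 - j2.077e+04 Ω
  Z2: Z = R = 1030 Ω
  Z3: Z = jωL = j·1942·0.00127 = 0 + j2.466 Ω
Step 3 — With open output, the series arm Z2 and the output shunt Z3 appear in series to ground: Z2 + Z3 = 1030 + j2.466 Ω.
Step 4 — Parallel with input shunt Z1: Z_in = Z1 || (Z2 + Z3) = 1028 - j48.51 Ω = 1029∠-2.7° Ω.
Step 5 — Source phasor: V = 131∠-45.0° V = 92.63 - j92.63 V.
Step 6 — Ohm's law: I = V / Z_total = (92.63 - j92.63) / (1028 - j48.51) = 0.09418 - j0.08569 A.
Step 7 — Convert to polar: |I| = 0.1273 A, ∠I = -42.3°.

I = 0.1273∠-42.3° A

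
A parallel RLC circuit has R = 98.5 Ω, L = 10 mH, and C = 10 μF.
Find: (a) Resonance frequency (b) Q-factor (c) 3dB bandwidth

Step 1 — Resonance: ω₀ = 1/√(LC) = 1/√(0.01·1e-05) = 3162 rad/s.
Step 2 — f₀ = ω₀/(2π) = 503.3 Hz.
Step 3 — Parallel Q: Q = R/(ω₀L) = 98.5/(3162·0.01) = 3.115.
Step 4 — Bandwidth: Δω = ω₀/Q = 1015 rad/s; BW = Δω/(2π) = 161.6 Hz.

(a) f₀ = 503.3 Hz  (b) Q = 3.115  (c) BW = 161.6 Hz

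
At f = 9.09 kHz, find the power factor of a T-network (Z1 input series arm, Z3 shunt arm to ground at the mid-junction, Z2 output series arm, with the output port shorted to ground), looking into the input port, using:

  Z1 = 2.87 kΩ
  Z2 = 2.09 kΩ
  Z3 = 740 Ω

Step 1 — Angular frequency: ω = 2π·f = 2π·9090 = 5.711e+04 rad/s.
Step 2 — Component impedances:
  Z1: Z = R = 2870 Ω
  Z2: Z = R = 2090 Ω
  Z3: Z = R = 740 Ω
Step 3 — With the output port shorted to ground, the output series arm Z2 runs from the junction to ground; the shunt arm Z3 also runs from the junction to ground. They appear in parallel: Z3 || Z2 = 546.5 Ω.
Step 4 — Series with input arm Z1: Z_in = Z1 + (Z3 || Z2) = 3417 Ω = 3417∠0.0° Ω.
Step 5 — Power factor: PF = cos(φ) = Re(Z)/|Z| = 3417/3417 = 1.
Step 6 — Type: Im(Z) = 0 ⇒ unity (phase φ = 0.0°).

PF = 1 (unity, φ = 0.0°)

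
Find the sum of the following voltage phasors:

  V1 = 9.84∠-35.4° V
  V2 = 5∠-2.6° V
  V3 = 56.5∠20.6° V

Step 1 — Convert each phasor to rectangular form:
  V1 = 9.84·(cos(-35.4°) + j·sin(-35.4°)) = 8.021 - j5.7 V
  V2 = 5·(cos(-2.6°) + j·sin(-2.6°)) = 4.995 - j0.2268 V
  V3 = 56.5·(cos(20.6°) + j·sin(20.6°)) = 52.89 + j19.88 V
Step 2 — Sum components: V_total = 65.9 + j13.95 V.
Step 3 — Convert to polar: |V_total| = 67.36 V, ∠V_total = 12.0°.

V_total = 67.36∠12.0° V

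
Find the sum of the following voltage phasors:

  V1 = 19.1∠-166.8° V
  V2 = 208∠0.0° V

Step 1 — Convert each phasor to rectangular form:
  V1 = 19.1·(cos(-166.8°) + j·sin(-166.8°)) = -18.6 - j4.362 V
  V2 = 208·(cos(0.0°) + j·sin(0.0°)) = 208 V
Step 2 — Sum components: V_total = 189.4 - j4.362 V.
Step 3 — Convert to polar: |V_total| = 189.5 V, ∠V_total = -1.3°.

V_total = 189.5∠-1.3° V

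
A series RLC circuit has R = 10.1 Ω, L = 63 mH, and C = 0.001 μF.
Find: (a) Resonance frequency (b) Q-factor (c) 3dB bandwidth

Step 1 — Resonance condition Im(Z)=0 gives ω₀ = 1/√(LC).
Step 2 — ω₀ = 1/√(0.063·1e-09) = 1.26e+05 rad/s.
Step 3 — f₀ = ω₀/(2π) = 2.005e+04 Hz.
Step 4 — Series Q: Q = ω₀L/R = 1.26e+05·0.063/10.1 = 785.9.
Step 5 — 3dB bandwidth: Δω = ω₀/Q = 160.3 rad/s; BW = Δω/(2π) = 25.52 Hz.

(a) f₀ = 2.005e+04 Hz  (b) Q = 785.9  (c) BW = 25.52 Hz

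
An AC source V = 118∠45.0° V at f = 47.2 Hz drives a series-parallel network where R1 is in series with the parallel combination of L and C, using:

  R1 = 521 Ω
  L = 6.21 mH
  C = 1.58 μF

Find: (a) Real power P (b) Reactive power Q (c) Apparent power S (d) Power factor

Step 1 — Angular frequency: ω = 2π·f = 2π·47.2 = 296.6 rad/s.
Step 2 — Component impedances:
  R1: Z = R = 521 Ω
  L: Z = jωL = j·296.6·0.00621 = 0 + j1.842 Ω
  C: Z = 1/(jωC) = -j/(ω·C) = 0 - j2134 Ω
Step 3 — Parallel branch: L || C = 1/(1/L + 1/C) = 0 + j1.843 Ω.
Step 4 — Series with R1: Z_total = R1 + (L || C) = 521 + j1.843 Ω = 521∠0.2° Ω.
Step 5 — Source phasor: V = 118∠45.0° V = 83.44 + j83.44 V.
Step 6 — Current: I = V / Z = 0.1607 + j0.1596 A = 0.2265∠44.8° A.
Step 7 — Complex power: S = V·I* = 26.73 + j0.09455 VA.
Step 8 — Real power: P = Re(S) = 26.73 W.
Step 9 — Reactive power: Q = Im(S) = 0.09455 VAR.
Step 10 — Apparent power: |S| = 26.73 VA.
Step 11 — Power factor: PF = P/|S| = 1 (lagging).

(a) P = 26.73 W  (b) Q = 0.09455 VAR  (c) S = 26.73 VA  (d) PF = 1 (lagging)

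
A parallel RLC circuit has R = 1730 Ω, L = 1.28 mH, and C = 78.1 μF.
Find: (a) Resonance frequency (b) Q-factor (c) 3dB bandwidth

Step 1 — Resonance: ω₀ = 1/√(LC) = 1/√(0.00128·7.81e-05) = 3163 rad/s.
Step 2 — f₀ = ω₀/(2π) = 503.4 Hz.
Step 3 — Parallel Q: Q = R/(ω₀L) = 1730/(3163·0.00128) = 427.3.
Step 4 — Bandwidth: Δω = ω₀/Q = 7.401 rad/s; BW = Δω/(2π) = 1.178 Hz.

(a) f₀ = 503.4 Hz  (b) Q = 427.3  (c) BW = 1.178 Hz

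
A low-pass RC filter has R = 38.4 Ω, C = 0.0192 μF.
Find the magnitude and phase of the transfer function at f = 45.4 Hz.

Step 1 — Angular frequency: ω = 2π·45.4 = 285.3 rad/s.
Step 2 — Transfer function: H(jω) = 1/(1 + jωRC).
Step 3 — Denominator: 1 + jωRC = 1 + j·285.3·38.4·1.92e-08 = 1 + j0.0002103.
Step 4 — H = 1 - j0.0002103.
Step 5 — Magnitude: |H| = 1 (-0.0 dB); phase: φ = -0.0°.

|H| = 1 (-0.0 dB), φ = -0.0°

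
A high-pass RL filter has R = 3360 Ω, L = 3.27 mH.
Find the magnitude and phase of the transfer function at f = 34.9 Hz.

Step 1 — Angular frequency: ω = 2π·34.9 = 219.3 rad/s.
Step 2 — Transfer function: H(jω) = jωL/(R + jωL).
Step 3 — Numerator jωL = j·0.7171; denominator R + jωL = 3360 + j0.7171.
Step 4 — H = 4.554e-08 + j0.0002134.
Step 5 — Magnitude: |H| = 0.0002134 (-73.4 dB); phase: φ = 90.0°.

|H| = 0.0002134 (-73.4 dB), φ = 90.0°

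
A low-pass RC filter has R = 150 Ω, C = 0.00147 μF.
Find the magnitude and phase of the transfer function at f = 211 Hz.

Step 1 — Angular frequency: ω = 2π·211 = 1326 rad/s.
Step 2 — Transfer function: H(jω) = 1/(1 + jωRC).
Step 3 — Denominator: 1 + jωRC = 1 + j·1326·150·1.47e-09 = 1 + j0.0002923.
Step 4 — H = 1 - j0.0002923.
Step 5 — Magnitude: |H| = 1 (-0.0 dB); phase: φ = -0.0°.

|H| = 1 (-0.0 dB), φ = -0.0°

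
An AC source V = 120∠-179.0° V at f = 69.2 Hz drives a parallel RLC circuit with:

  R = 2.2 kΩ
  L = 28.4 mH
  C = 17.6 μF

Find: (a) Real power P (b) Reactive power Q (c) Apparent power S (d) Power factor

Step 1 — Angular frequency: ω = 2π·f = 2π·69.2 = 434.8 rad/s.
Step 2 — Component impedances:
  R: Z = R = 2200 Ω
  L: Z = jωL = j·434.8·0.0284 = 0 + j12.35 Ω
  C: Z = 1/(jωC) = -j/(ω·C) = 0 - j130.7 Ω
Step 3 — Parallel combination: 1/Z_total = 1/R + 1/L + 1/C; Z_total = 0.08453 + j13.64 Ω = 13.64∠89.6° Ω.
Step 4 — Source phasor: V = 120∠-179.0° V = -120 - j2.094 V.
Step 5 — Current: I = V / Z = -0.2081 + j8.797 A = 8.8∠91.4° A.
Step 6 — Complex power: S = V·I* = 6.545 + j1056 VA.
Step 7 — Real power: P = Re(S) = 6.545 W.
Step 8 — Reactive power: Q = Im(S) = 1056 VAR.
Step 9 — Apparent power: |S| = 1056 VA.
Step 10 — Power factor: PF = P/|S| = 0.006198 (lagging).

(a) P = 6.545 W  (b) Q = 1056 VAR  (c) S = 1056 VA  (d) PF = 0.006198 (lagging)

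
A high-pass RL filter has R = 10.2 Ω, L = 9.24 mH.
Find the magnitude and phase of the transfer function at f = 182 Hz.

Step 1 — Angular frequency: ω = 2π·182 = 1144 rad/s.
Step 2 — Transfer function: H(jω) = jωL/(R + jωL).
Step 3 — Numerator jωL = j·10.57; denominator R + jωL = 10.2 + j10.57.
Step 4 — H = 0.5176 + j0.4997.
Step 5 — Magnitude: |H| = 0.7195 (-2.9 dB); phase: φ = 44.0°.

|H| = 0.7195 (-2.9 dB), φ = 44.0°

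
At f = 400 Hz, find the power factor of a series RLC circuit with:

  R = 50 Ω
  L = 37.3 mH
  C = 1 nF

Step 1 — Angular frequency: ω = 2π·f = 2π·400 = 2513 rad/s.
Step 2 — Component impedances:
  R: Z = R = 50 Ω
  L: Z = jωL = j·2513·0.0373 = 0 + j93.75 Ω
  C: Z = 1/(jωC) = -j/(ω·C) = 0 - j3.979e+05 Ω
Step 3 — Series combination: Z_total = R + L + C = 50 - j3.978e+05 Ω = 3.978e+05∠-90.0° Ω.
Step 4 — Power factor: PF = cos(φ) = Re(Z)/|Z| = 50/3.978e+05 = 0.0001257.
Step 5 — Type: Im(Z) = -3.978e+05 ⇒ leading (phase φ = -90.0°).

PF = 0.0001257 (leading, φ = -90.0°)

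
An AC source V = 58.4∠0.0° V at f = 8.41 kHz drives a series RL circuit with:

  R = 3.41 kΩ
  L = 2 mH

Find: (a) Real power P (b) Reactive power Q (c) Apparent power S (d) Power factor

Step 1 — Angular frequency: ω = 2π·f = 2π·8410 = 5.284e+04 rad/s.
Step 2 — Component impedances:
  R: Z = R = 3410 Ω
  L: Z = jωL = j·5.284e+04·0.002 = 0 + j105.7 Ω
Step 3 — Series combination: Z_total = R + L = 3410 + j105.7 Ω = 3412∠1.8° Ω.
Step 4 — Source phasor: V = 58.4∠0.0° V = 58.4 V.
Step 5 — Current: I = V / Z = 0.01711 - j0.0005303 A = 0.01712∠-1.8° A.
Step 6 — Complex power: S = V·I* = 0.9992 + j0.03097 VA.
Step 7 — Real power: P = Re(S) = 0.9992 W.
Step 8 — Reactive power: Q = Im(S) = 0.03097 VAR.
Step 9 — Apparent power: |S| = 0.9997 VA.
Step 10 — Power factor: PF = P/|S| = 0.9995 (lagging).

(a) P = 0.9992 W  (b) Q = 0.03097 VAR  (c) S = 0.9997 VA  (d) PF = 0.9995 (lagging)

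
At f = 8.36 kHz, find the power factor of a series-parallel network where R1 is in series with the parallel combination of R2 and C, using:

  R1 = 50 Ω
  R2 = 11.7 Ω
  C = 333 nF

Step 1 — Angular frequency: ω = 2π·f = 2π·8360 = 5.253e+04 rad/s.
Step 2 — Component impedances:
  R1: Z = R = 50 Ω
  R2: Z = R = 11.7 Ω
  C: Z = 1/(jωC) = -j/(ω·C) = 0 - j57.17 Ω
Step 3 — Parallel branch: R2 || C = 1/(1/R2 + 1/C) = 11.23 - j2.298 Ω.
Step 4 — Series with R1: Z_total = R1 + (R2 || C) = 61.23 - j2.298 Ω = 61.27∠-2.1° Ω.
Step 5 — Power factor: PF = cos(φ) = Re(Z)/|Z| = 61.23/61.27 = 0.9993.
Step 6 — Type: Im(Z) = -2.298 ⇒ leading (phase φ = -2.1°).

PF = 0.9993 (leading, φ = -2.1°)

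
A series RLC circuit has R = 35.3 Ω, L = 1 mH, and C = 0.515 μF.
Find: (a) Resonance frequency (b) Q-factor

Step 1 — Resonance condition Im(Z)=0 gives ω₀ = 1/√(LC).
Step 2 — ω₀ = 1/√(0.001·5.15e-07) = 4.407e+04 rad/s.
Step 3 — f₀ = ω₀/(2π) = 7013 Hz.
Step 4 — Series Q: Q = ω₀L/R = 4.407e+04·0.001/35.3 = 1.248.

(a) f₀ = 7013 Hz  (b) Q = 1.248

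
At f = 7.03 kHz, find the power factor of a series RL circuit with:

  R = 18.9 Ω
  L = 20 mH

Step 1 — Angular frequency: ω = 2π·f = 2π·7030 = 4.417e+04 rad/s.
Step 2 — Component impedances:
  R: Z = R = 18.9 Ω
  L: Z = jωL = j·4.417e+04·0.02 = 0 + j883.4 Ω
Step 3 — Series combination: Z_total = R + L = 18.9 + j883.4 Ω = 883.6∠88.8° Ω.
Step 4 — Power factor: PF = cos(φ) = Re(Z)/|Z| = 18.9/883.6 = 0.02139.
Step 5 — Type: Im(Z) = 883.4 ⇒ lagging (phase φ = 88.8°).

PF = 0.02139 (lagging, φ = 88.8°)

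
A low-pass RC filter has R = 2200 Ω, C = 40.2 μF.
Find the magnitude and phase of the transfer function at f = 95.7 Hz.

Step 1 — Angular frequency: ω = 2π·95.7 = 601.3 rad/s.
Step 2 — Transfer function: H(jω) = 1/(1 + jωRC).
Step 3 — Denominator: 1 + jωRC = 1 + j·601.3·2200·4.02e-05 = 1 + j53.18.
Step 4 — H = 0.0003535 - j0.0188.
Step 5 — Magnitude: |H| = 0.0188 (-34.5 dB); phase: φ = -88.9°.

|H| = 0.0188 (-34.5 dB), φ = -88.9°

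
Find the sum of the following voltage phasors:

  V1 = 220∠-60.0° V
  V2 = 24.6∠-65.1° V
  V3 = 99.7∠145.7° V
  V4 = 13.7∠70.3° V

Step 1 — Convert each phasor to rectangular form:
  V1 = 220·(cos(-60.0°) + j·sin(-60.0°)) = 110 - j190.5 V
  V2 = 24.6·(cos(-65.1°) + j·sin(-65.1°)) = 10.36 - j22.31 V
  V3 = 99.7·(cos(145.7°) + j·sin(145.7°)) = -82.36 + j56.18 V
  V4 = 13.7·(cos(70.3°) + j·sin(70.3°)) = 4.618 + j12.9 V
Step 2 — Sum components: V_total = 42.61 - j143.8 V.
Step 3 — Convert to polar: |V_total| = 149.9 V, ∠V_total = -73.5°.

V_total = 149.9∠-73.5° V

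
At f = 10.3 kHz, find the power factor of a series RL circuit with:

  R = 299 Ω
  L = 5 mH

Step 1 — Angular frequency: ω = 2π·f = 2π·1.03e+04 = 6.472e+04 rad/s.
Step 2 — Component impedances:
  R: Z = R = 299 Ω
  L: Z = jωL = j·6.472e+04·0.005 = 0 + j323.6 Ω
Step 3 — Series combination: Z_total = R + L = 299 + j323.6 Ω = 440.6∠47.3° Ω.
Step 4 — Power factor: PF = cos(φ) = Re(Z)/|Z| = 299/440.58 = 0.6787.
Step 5 — Type: Im(Z) = 323.6 ⇒ lagging (phase φ = 47.3°).

PF = 0.6787 (lagging, φ = 47.3°)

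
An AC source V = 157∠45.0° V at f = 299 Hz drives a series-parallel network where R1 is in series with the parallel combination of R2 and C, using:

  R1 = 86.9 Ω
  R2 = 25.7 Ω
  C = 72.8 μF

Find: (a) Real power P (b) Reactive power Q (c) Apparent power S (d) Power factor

Step 1 — Angular frequency: ω = 2π·f = 2π·299 = 1879 rad/s.
Step 2 — Component impedances:
  R1: Z = R = 86.9 Ω
  R2: Z = R = 25.7 Ω
  C: Z = 1/(jωC) = -j/(ω·C) = 0 - j7.312 Ω
Step 3 — Parallel branch: R2 || C = 1/(1/R2 + 1/C) = 1.924 - j6.764 Ω.
Step 4 — Series with R1: Z_total = R1 + (R2 || C) = 88.82 - j6.764 Ω = 89.08∠-4.4° Ω.
Step 5 — Source phasor: V = 157∠45.0° V = 111 + j111 V.
Step 6 — Current: I = V / Z = 1.148 + j1.337 A = 1.762∠49.4° A.
Step 7 — Complex power: S = V·I* = 275.9 - j21.01 VA.
Step 8 — Real power: P = Re(S) = 275.9 W.
Step 9 — Reactive power: Q = Im(S) = -21.01 VAR.
Step 10 — Apparent power: |S| = 276.7 VA.
Step 11 — Power factor: PF = P/|S| = 0.9971 (leading).

(a) P = 275.9 W  (b) Q = -21.01 VAR  (c) S = 276.7 VA  (d) PF = 0.9971 (leading)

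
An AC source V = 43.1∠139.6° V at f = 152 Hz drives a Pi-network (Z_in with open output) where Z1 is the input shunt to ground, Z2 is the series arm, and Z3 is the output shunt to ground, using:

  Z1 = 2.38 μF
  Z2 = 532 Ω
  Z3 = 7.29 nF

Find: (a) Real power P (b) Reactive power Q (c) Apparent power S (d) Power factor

Step 1 — Angular frequency: ω = 2π·f = 2π·152 = 955 rad/s.
Step 2 — Component impedances:
  Z1: Z = 1/(jωC) = -j/(ω·C) = 0 - j439.9 Ω
  Z2: Z = R = 532 Ω
  Z3: Z = 1/(jωC) = -j/(ω·C) = 0 - j1.436e+05 Ω
Step 3 — With open output, the series arm Z2 and the output shunt Z3 appear in series to ground: Z2 + Z3 = 532 - j1.436e+05 Ω.
Step 4 — Parallel with input shunt Z1: Z_in = Z1 || (Z2 + Z3) = 0.004961 - j438.6 Ω = 438.6∠-90.0° Ω.
Step 5 — Source phasor: V = 43.1∠139.6° V = -32.82 + j27.93 V.
Step 6 — Current: I = V / Z = -0.06369 - j0.07483 A = 0.09827∠-130.4° A.
Step 7 — Complex power: S = V·I* = 4.79e-05 - j4.235 VA.
Step 8 — Real power: P = Re(S) = 4.79e-05 W.
Step 9 — Reactive power: Q = Im(S) = -4.235 VAR.
Step 10 — Apparent power: |S| = 4.235 VA.
Step 11 — Power factor: PF = P/|S| = 1.131e-05 (leading).

(a) P = 4.79e-05 W  (b) Q = -4.235 VAR  (c) S = 4.235 VA  (d) PF = 1.131e-05 (leading)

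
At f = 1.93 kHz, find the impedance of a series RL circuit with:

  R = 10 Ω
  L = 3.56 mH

Step 1 — Angular frequency: ω = 2π·f = 2π·1930 = 1.213e+04 rad/s.
Step 2 — Component impedances:
  R: Z = R = 10 Ω
  L: Z = jωL = j·1.213e+04·0.00356 = 0 + j43.17 Ω
Step 3 — Series combination: Z_total = R + L = 10 + j43.17 Ω = 44.31∠77.0° Ω.

Z = 10 + j43.17 Ω = 44.31∠77.0° Ω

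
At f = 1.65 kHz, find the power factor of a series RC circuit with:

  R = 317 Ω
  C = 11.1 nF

Step 1 — Angular frequency: ω = 2π·f = 2π·1650 = 1.037e+04 rad/s.
Step 2 — Component impedances:
  R: Z = R = 317 Ω
  C: Z = 1/(jωC) = -j/(ω·C) = 0 - j8690 Ω
Step 3 — Series combination: Z_total = R + C = 317 - j8690 Ω = 8696∠-87.9° Ω.
Step 4 — Power factor: PF = cos(φ) = Re(Z)/|Z| = 317/8695.6 = 0.03646.
Step 5 — Type: Im(Z) = -8690 ⇒ leading (phase φ = -87.9°).

PF = 0.03646 (leading, φ = -87.9°)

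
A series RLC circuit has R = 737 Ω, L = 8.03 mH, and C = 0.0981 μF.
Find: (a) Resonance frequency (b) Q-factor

Step 1 — Resonance condition Im(Z)=0 gives ω₀ = 1/√(LC).
Step 2 — ω₀ = 1/√(0.00803·9.81e-08) = 3.563e+04 rad/s.
Step 3 — f₀ = ω₀/(2π) = 5671 Hz.
Step 4 — Series Q: Q = ω₀L/R = 3.563e+04·0.00803/737 = 0.3882.

(a) f₀ = 5671 Hz  (b) Q = 0.3882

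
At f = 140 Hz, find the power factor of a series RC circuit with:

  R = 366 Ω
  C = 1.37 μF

Step 1 — Angular frequency: ω = 2π·f = 2π·140 = 879.6 rad/s.
Step 2 — Component impedances:
  R: Z = R = 366 Ω
  C: Z = 1/(jωC) = -j/(ω·C) = 0 - j829.8 Ω
Step 3 — Series combination: Z_total = R + C = 366 - j829.8 Ω = 906.9∠-66.2° Ω.
Step 4 — Power factor: PF = cos(φ) = Re(Z)/|Z| = 366/906.9 = 0.4036.
Step 5 — Type: Im(Z) = -829.8 ⇒ leading (phase φ = -66.2°).

PF = 0.4036 (leading, φ = -66.2°)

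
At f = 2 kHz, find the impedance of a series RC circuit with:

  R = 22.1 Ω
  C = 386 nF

Step 1 — Angular frequency: ω = 2π·f = 2π·2000 = 1.257e+04 rad/s.
Step 2 — Component impedances:
  R: Z = R = 22.1 Ω
  C: Z = 1/(jωC) = -j/(ω·C) = 0 - j206.2 Ω
Step 3 — Series combination: Z_total = R + C = 22.1 - j206.2 Ω = 207.3∠-83.9° Ω.

Z = 22.1 - j206.2 Ω = 207.3∠-83.9° Ω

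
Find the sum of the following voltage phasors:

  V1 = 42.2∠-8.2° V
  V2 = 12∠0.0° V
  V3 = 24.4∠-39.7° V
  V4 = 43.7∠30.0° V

Step 1 — Convert each phasor to rectangular form:
  V1 = 42.2·(cos(-8.2°) + j·sin(-8.2°)) = 41.77 - j6.019 V
  V2 = 12·(cos(0.0°) + j·sin(0.0°)) = 12 V
  V3 = 24.4·(cos(-39.7°) + j·sin(-39.7°)) = 18.77 - j15.59 V
  V4 = 43.7·(cos(30.0°) + j·sin(30.0°)) = 37.85 + j21.85 V
Step 2 — Sum components: V_total = 110.4 + j0.2451 V.
Step 3 — Convert to polar: |V_total| = 110.4 V, ∠V_total = 0.1°.

V_total = 110.4∠0.1° V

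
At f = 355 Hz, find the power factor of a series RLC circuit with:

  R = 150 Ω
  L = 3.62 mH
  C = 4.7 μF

Step 1 — Angular frequency: ω = 2π·f = 2π·355 = 2231 rad/s.
Step 2 — Component impedances:
  R: Z = R = 150 Ω
  L: Z = jωL = j·2231·0.00362 = 0 + j8.075 Ω
  C: Z = 1/(jωC) = -j/(ω·C) = 0 - j95.39 Ω
Step 3 — Series combination: Z_total = R + L + C = 150 - j87.31 Ω = 173.6∠-30.2° Ω.
Step 4 — Power factor: PF = cos(φ) = Re(Z)/|Z| = 150/173.562 = 0.8642.
Step 5 — Type: Im(Z) = -87.31 ⇒ leading (phase φ = -30.2°).

PF = 0.8642 (leading, φ = -30.2°)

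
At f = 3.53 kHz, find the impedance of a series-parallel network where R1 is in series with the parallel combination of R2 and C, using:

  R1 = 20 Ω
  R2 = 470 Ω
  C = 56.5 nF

Step 1 — Angular frequency: ω = 2π·f = 2π·3530 = 2.218e+04 rad/s.
Step 2 — Component impedances:
  R1: Z = R = 20 Ω
  R2: Z = R = 470 Ω
  C: Z = 1/(jωC) = -j/(ω·C) = 0 - j798 Ω
Step 3 — Parallel branch: R2 || C = 1/(1/R2 + 1/C) = 348.9 - j205.5 Ω.
Step 4 — Series with R1: Z_total = R1 + (R2 || C) = 368.9 - j205.5 Ω = 422.3∠-29.1° Ω.

Z = 368.9 - j205.5 Ω = 422.3∠-29.1° Ω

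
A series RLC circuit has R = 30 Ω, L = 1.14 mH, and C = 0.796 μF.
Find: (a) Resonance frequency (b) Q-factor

Step 1 — Resonance condition Im(Z)=0 gives ω₀ = 1/√(LC).
Step 2 — ω₀ = 1/√(0.00114·7.96e-07) = 3.32e+04 rad/s.
Step 3 — f₀ = ω₀/(2π) = 5283 Hz.
Step 4 — Series Q: Q = ω₀L/R = 3.32e+04·0.00114/30 = 1.261.

(a) f₀ = 5283 Hz  (b) Q = 1.261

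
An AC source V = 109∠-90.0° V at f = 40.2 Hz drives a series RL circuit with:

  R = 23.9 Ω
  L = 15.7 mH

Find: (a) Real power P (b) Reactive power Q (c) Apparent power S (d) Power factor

Step 1 — Angular frequency: ω = 2π·f = 2π·40.2 = 252.6 rad/s.
Step 2 — Component impedances:
  R: Z = R = 23.9 Ω
  L: Z = jωL = j·252.6·0.0157 = 0 + j3.966 Ω
Step 3 — Series combination: Z_total = R + L = 23.9 + j3.966 Ω = 24.23∠9.4° Ω.
Step 4 — Source phasor: V = 109∠-90.0° V = 0 - j109 V.
Step 5 — Current: I = V / Z = -0.7364 - j4.438 A = 4.499∠-99.4° A.
Step 6 — Complex power: S = V·I* = 483.8 + j80.27 VA.
Step 7 — Real power: P = Re(S) = 483.8 W.
Step 8 — Reactive power: Q = Im(S) = 80.27 VAR.
Step 9 — Apparent power: |S| = 490.4 VA.
Step 10 — Power factor: PF = P/|S| = 0.9865 (lagging).

(a) P = 483.8 W  (b) Q = 80.27 VAR  (c) S = 490.4 VA  (d) PF = 0.9865 (lagging)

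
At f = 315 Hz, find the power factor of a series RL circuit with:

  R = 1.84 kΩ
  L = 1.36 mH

Step 1 — Angular frequency: ω = 2π·f = 2π·315 = 1979 rad/s.
Step 2 — Component impedances:
  R: Z = R = 1840 Ω
  L: Z = jωL = j·1979·0.00136 = 0 + j2.692 Ω
Step 3 — Series combination: Z_total = R + L = 1840 + j2.692 Ω = 1840∠0.1° Ω.
Step 4 — Power factor: PF = cos(φ) = Re(Z)/|Z| = 1840/1840 = 1.
Step 5 — Type: Im(Z) = 2.692 ⇒ lagging (phase φ = 0.1°).

PF = 1 (lagging, φ = 0.1°)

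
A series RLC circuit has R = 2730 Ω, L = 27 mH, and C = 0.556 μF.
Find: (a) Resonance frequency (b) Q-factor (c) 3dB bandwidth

Step 1 — Resonance condition Im(Z)=0 gives ω₀ = 1/√(LC).
Step 2 — ω₀ = 1/√(0.027·5.56e-07) = 8162 rad/s.
Step 3 — f₀ = ω₀/(2π) = 1299 Hz.
Step 4 — Series Q: Q = ω₀L/R = 8162·0.027/2730 = 0.08072.
Step 5 — 3dB bandwidth: Δω = ω₀/Q = 1.011e+05 rad/s; BW = Δω/(2π) = 1.609e+04 Hz.

(a) f₀ = 1299 Hz  (b) Q = 0.08072  (c) BW = 1.609e+04 Hz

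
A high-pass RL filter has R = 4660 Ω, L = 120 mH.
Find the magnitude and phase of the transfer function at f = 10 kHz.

Step 1 — Angular frequency: ω = 2π·1e+04 = 6.283e+04 rad/s.
Step 2 — Transfer function: H(jω) = jωL/(R + jωL).
Step 3 — Numerator jωL = j·7540; denominator R + jωL = 4660 + j7540.
Step 4 — H = 0.7236 + j0.4472.
Step 5 — Magnitude: |H| = 0.8506 (-1.4 dB); phase: φ = 31.7°.

|H| = 0.8506 (-1.4 dB), φ = 31.7°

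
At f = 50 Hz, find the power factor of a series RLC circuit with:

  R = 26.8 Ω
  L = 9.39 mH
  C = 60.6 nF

Step 1 — Angular frequency: ω = 2π·f = 2π·50 = 314.2 rad/s.
Step 2 — Component impedances:
  R: Z = R = 26.8 Ω
  L: Z = jωL = j·314.2·0.00939 = 0 + j2.95 Ω
  C: Z = 1/(jωC) = -j/(ω·C) = 0 - j5.253e+04 Ω
Step 3 — Series combination: Z_total = R + L + C = 26.8 - j5.252e+04 Ω = 5.252e+04∠-90.0° Ω.
Step 4 — Power factor: PF = cos(φ) = Re(Z)/|Z| = 26.8/52523.4 = 0.0005102.
Step 5 — Type: Im(Z) = -5.252e+04 ⇒ leading (phase φ = -90.0°).

PF = 0.0005102 (leading, φ = -90.0°)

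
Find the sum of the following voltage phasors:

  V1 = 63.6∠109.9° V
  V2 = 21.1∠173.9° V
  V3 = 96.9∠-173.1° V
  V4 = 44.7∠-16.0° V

Step 1 — Convert each phasor to rectangular form:
  V1 = 63.6·(cos(109.9°) + j·sin(109.9°)) = -21.65 + j59.8 V
  V2 = 21.1·(cos(173.9°) + j·sin(173.9°)) = -20.98 + j2.242 V
  V3 = 96.9·(cos(-173.1°) + j·sin(-173.1°)) = -96.2 - j11.64 V
  V4 = 44.7·(cos(-16.0°) + j·sin(-16.0°)) = 42.97 - j12.32 V
Step 2 — Sum components: V_total = -95.86 + j38.08 V.
Step 3 — Convert to polar: |V_total| = 103.1 V, ∠V_total = 158.3°.

V_total = 103.1∠158.3° V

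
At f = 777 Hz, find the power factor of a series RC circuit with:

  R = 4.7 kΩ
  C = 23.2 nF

Step 1 — Angular frequency: ω = 2π·f = 2π·777 = 4882 rad/s.
Step 2 — Component impedances:
  R: Z = R = 4700 Ω
  C: Z = 1/(jωC) = -j/(ω·C) = 0 - j8829 Ω
Step 3 — Series combination: Z_total = R + C = 4700 - j8829 Ω = 1e+04∠-62.0° Ω.
Step 4 — Power factor: PF = cos(φ) = Re(Z)/|Z| = 4700/10002 = 0.4699.
Step 5 — Type: Im(Z) = -8829 ⇒ leading (phase φ = -62.0°).

PF = 0.4699 (leading, φ = -62.0°)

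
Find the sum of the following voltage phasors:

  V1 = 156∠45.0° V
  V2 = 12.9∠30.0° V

Step 1 — Convert each phasor to rectangular form:
  V1 = 156·(cos(45.0°) + j·sin(45.0°)) = 110.3 + j110.3 V
  V2 = 12.9·(cos(30.0°) + j·sin(30.0°)) = 11.17 + j6.45 V
Step 2 — Sum components: V_total = 121.5 + j116.8 V.
Step 3 — Convert to polar: |V_total| = 168.5 V, ∠V_total = 43.9°.

V_total = 168.5∠43.9° V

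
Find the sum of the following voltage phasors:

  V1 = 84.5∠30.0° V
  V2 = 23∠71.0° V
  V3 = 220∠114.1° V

Step 1 — Convert each phasor to rectangular form:
  V1 = 84.5·(cos(30.0°) + j·sin(30.0°)) = 73.18 + j42.25 V
  V2 = 23·(cos(71.0°) + j·sin(71.0°)) = 7.488 + j21.75 V
  V3 = 220·(cos(114.1°) + j·sin(114.1°)) = -89.83 + j200.8 V
Step 2 — Sum components: V_total = -9.165 + j264.8 V.
Step 3 — Convert to polar: |V_total| = 265 V, ∠V_total = 92.0°.

V_total = 265∠92.0° V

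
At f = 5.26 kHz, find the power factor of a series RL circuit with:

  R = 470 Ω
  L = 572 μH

Step 1 — Angular frequency: ω = 2π·f = 2π·5260 = 3.305e+04 rad/s.
Step 2 — Component impedances:
  R: Z = R = 470 Ω
  L: Z = jωL = j·3.305e+04·0.000572 = 0 + j18.9 Ω
Step 3 — Series combination: Z_total = R + L = 470 + j18.9 Ω = 470.4∠2.3° Ω.
Step 4 — Power factor: PF = cos(φ) = Re(Z)/|Z| = 470/470.38 = 0.9992.
Step 5 — Type: Im(Z) = 18.9 ⇒ lagging (phase φ = 2.3°).

PF = 0.9992 (lagging, φ = 2.3°)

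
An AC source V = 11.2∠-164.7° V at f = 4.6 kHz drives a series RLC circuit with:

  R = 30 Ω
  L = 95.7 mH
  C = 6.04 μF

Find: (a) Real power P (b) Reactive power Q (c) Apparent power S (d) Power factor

Step 1 — Angular frequency: ω = 2π·f = 2π·4600 = 2.89e+04 rad/s.
Step 2 — Component impedances:
  R: Z = R = 30 Ω
  L: Z = jωL = j·2.89e+04·0.0957 = 0 + j2766 Ω
  C: Z = 1/(jωC) = -j/(ω·C) = 0 - j5.728 Ω
Step 3 — Series combination: Z_total = R + L + C = 30 + j2760 Ω = 2760∠89.4° Ω.
Step 4 — Source phasor: V = 11.2∠-164.7° V = -10.8 - j2.955 V.
Step 5 — Current: I = V / Z = -0.001113 + j0.003902 A = 0.004057∠105.9° A.
Step 6 — Complex power: S = V·I* = 0.0004939 + j0.04544 VA.
Step 7 — Real power: P = Re(S) = 0.0004939 W.
Step 8 — Reactive power: Q = Im(S) = 0.04544 VAR.
Step 9 — Apparent power: |S| = 0.04544 VA.
Step 10 — Power factor: PF = P/|S| = 0.01087 (lagging).

(a) P = 0.0004939 W  (b) Q = 0.04544 VAR  (c) S = 0.04544 VA  (d) PF = 0.01087 (lagging)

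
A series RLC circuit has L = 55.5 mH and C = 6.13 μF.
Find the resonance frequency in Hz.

Step 1 — Resonance condition Im(Z)=0 gives ω₀ = 1/√(LC).
Step 2 — ω₀ = 1/√(0.0555·6.13e-06) = 1714 rad/s.
Step 3 — f₀ = ω₀/(2π) = 272.9 Hz.

f₀ = 272.9 Hz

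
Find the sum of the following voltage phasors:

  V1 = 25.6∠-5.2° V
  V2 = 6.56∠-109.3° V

Step 1 — Convert each phasor to rectangular form:
  V1 = 25.6·(cos(-5.2°) + j·sin(-5.2°)) = 25.49 - j2.32 V
  V2 = 6.56·(cos(-109.3°) + j·sin(-109.3°)) = -2.168 - j6.191 V
Step 2 — Sum components: V_total = 23.33 - j8.512 V.
Step 3 — Convert to polar: |V_total| = 24.83 V, ∠V_total = -20.0°.

V_total = 24.83∠-20.0° V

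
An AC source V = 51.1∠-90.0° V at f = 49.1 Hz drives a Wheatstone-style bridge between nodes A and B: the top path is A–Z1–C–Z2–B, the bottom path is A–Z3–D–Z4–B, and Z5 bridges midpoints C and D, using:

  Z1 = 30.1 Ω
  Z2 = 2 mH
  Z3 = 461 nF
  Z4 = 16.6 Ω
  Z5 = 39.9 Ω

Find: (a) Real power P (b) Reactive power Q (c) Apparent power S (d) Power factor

Step 1 — Angular frequency: ω = 2π·f = 2π·49.1 = 308.5 rad/s.
Step 2 — Component impedances:
  Z1: Z = R = 30.1 Ω
  Z2: Z = jωL = j·308.5·0.002 = 0 + j0.617 Ω
  Z3: Z = 1/(jωC) = -j/(ω·C) = 0 - j7031 Ω
  Z4: Z = R = 16.6 Ω
  Z5: Z = R = 39.9 Ω
Step 3 — Bridge requires nodal analysis (the Z5 bridge couples midpoints C and D, so the two paths cannot be reduced to a simple series/parallel combination). Setting node B to ground and injecting 1 A at node A, the 3-node admittance system at A, C, D solves to V_A = Z_AB = 30.11 + j0.488 Ω = 30.11∠0.9° Ω.
Step 4 — Source phasor: V = 51.1∠-90.0° V = 0 - j51.1 V.
Step 5 — Current: I = V / Z = -0.0275 - j1.697 A = 1.697∠-90.9° A.
Step 6 — Complex power: S = V·I* = 86.7 + j1.405 VA.
Step 7 — Real power: P = Re(S) = 86.7 W.
Step 8 — Reactive power: Q = Im(S) = 1.405 VAR.
Step 9 — Apparent power: |S| = 86.71 VA.
Step 10 — Power factor: PF = P/|S| = 0.9999 (lagging).

(a) P = 86.7 W  (b) Q = 1.405 VAR  (c) S = 86.71 VA  (d) PF = 0.9999 (lagging)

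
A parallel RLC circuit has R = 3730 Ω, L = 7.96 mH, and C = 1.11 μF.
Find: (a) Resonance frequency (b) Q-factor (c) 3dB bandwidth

Step 1 — Resonance: ω₀ = 1/√(LC) = 1/√(0.00796·1.11e-06) = 1.064e+04 rad/s.
Step 2 — f₀ = ω₀/(2π) = 1693 Hz.
Step 3 — Parallel Q: Q = R/(ω₀L) = 3730/(1.064e+04·0.00796) = 44.05.
Step 4 — Bandwidth: Δω = ω₀/Q = 241.5 rad/s; BW = Δω/(2π) = 38.44 Hz.

(a) f₀ = 1693 Hz  (b) Q = 44.05  (c) BW = 38.44 Hz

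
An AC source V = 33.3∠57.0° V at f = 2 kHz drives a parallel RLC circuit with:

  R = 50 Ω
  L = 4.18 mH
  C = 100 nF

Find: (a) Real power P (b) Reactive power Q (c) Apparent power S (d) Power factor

Step 1 — Angular frequency: ω = 2π·f = 2π·2000 = 1.257e+04 rad/s.
Step 2 — Component impedances:
  R: Z = R = 50 Ω
  L: Z = jωL = j·1.257e+04·0.00418 = 0 + j52.53 Ω
  C: Z = 1/(jωC) = -j/(ω·C) = 0 - j795.8 Ω
Step 3 — Parallel combination: 1/Z_total = 1/R + 1/L + 1/C; Z_total = 27.93 + j24.83 Ω = 37.37∠41.6° Ω.
Step 4 — Source phasor: V = 33.3∠57.0° V = 18.14 + j27.93 V.
Step 5 — Current: I = V / Z = 0.8593 + j0.2361 A = 0.8912∠15.4° A.
Step 6 — Complex power: S = V·I* = 22.18 + j19.72 VA.
Step 7 — Real power: P = Re(S) = 22.18 W.
Step 8 — Reactive power: Q = Im(S) = 19.72 VAR.
Step 9 — Apparent power: |S| = 29.68 VA.
Step 10 — Power factor: PF = P/|S| = 0.7473 (lagging).

(a) P = 22.18 W  (b) Q = 19.72 VAR  (c) S = 29.68 VA  (d) PF = 0.7473 (lagging)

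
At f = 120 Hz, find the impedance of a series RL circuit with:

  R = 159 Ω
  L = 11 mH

Step 1 — Angular frequency: ω = 2π·f = 2π·120 = 754 rad/s.
Step 2 — Component impedances:
  R: Z = R = 159 Ω
  L: Z = jωL = j·754·0.011 = 0 + j8.294 Ω
Step 3 — Series combination: Z_total = R + L = 159 + j8.294 Ω = 159.2∠3.0° Ω.

Z = 159 + j8.294 Ω = 159.2∠3.0° Ω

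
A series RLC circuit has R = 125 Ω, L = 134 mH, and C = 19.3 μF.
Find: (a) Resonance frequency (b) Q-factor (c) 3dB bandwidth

Step 1 — Resonance: ω₀ = 1/√(LC) = 1/√(0.134·1.93e-05) = 621.8 rad/s.
Step 2 — f₀ = ω₀/(2π) = 98.97 Hz.
Step 3 — Series Q: Q = ω₀L/R = 621.8·0.134/125 = 0.6666.
Step 4 — Bandwidth: Δω = ω₀/Q = 932.8 rad/s; BW = Δω/(2π) = 148.5 Hz.

(a) f₀ = 98.97 Hz  (b) Q = 0.6666  (c) BW = 148.5 Hz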